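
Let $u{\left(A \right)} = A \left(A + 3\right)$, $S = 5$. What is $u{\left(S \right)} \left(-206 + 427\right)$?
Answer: $8840$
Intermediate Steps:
$u{\left(A \right)} = A \left(3 + A\right)$
$u{\left(S \right)} \left(-206 + 427\right) = 5 \left(3 + 5\right) \left(-206 + 427\right) = 5 \cdot 8 \cdot 221 = 40 \cdot 221 = 8840$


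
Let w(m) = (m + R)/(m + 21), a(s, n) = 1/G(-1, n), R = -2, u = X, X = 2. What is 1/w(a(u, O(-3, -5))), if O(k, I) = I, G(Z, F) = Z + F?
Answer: -125/13 ≈ -9.6154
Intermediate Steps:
G(Z, F) = F + Z
u = 2
a(s, n) = 1/(-1 + n) (a(s, n) = 1/(n - 1) = 1/(-1 + n))
w(m) = (-2 + m)/(21 + m) (w(m) = (m - 2)/(m + 21) = (-2 + m)/(21 + m))
1/w(a(u, O(-3, -5))) = 1/((-2 + 1/(-1 - 5))/(21 + 1/(-1 - 5))) = 1/((-2 + 1/(-6))/(21 + 1/(-6))) = 1/((-2 - ⅙)/(21 - ⅙)) = 1/(-13/6/(125/6)) = 1/((6/125)*(-13/6)) = 1/(-13/125) = -125/13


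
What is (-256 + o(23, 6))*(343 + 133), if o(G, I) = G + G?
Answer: -99960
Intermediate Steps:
o(G, I) = 2*G
(-256 + o(23, 6))*(343 + 133) = (-256 + 2*23)*(343 + 133) = (-256 + 46)*476 = -210*476 = -99960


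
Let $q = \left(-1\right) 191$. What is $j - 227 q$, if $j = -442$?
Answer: $42915$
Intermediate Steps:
$q = -191$
$j - 227 q = -442 - -43357 = -442 + 43357 = 42915$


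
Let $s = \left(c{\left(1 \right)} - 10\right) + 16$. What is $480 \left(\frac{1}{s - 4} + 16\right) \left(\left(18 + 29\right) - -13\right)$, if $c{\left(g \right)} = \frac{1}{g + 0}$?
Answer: $470400$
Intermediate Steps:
$c{\left(g \right)} = \frac{1}{g}$
$s = 7$ ($s = \left(1^{-1} - 10\right) + 16 = \left(1 - 10\right) + 16 = -9 + 16 = 7$)
$480 \left(\frac{1}{s - 4} + 16\right) \left(\left(18 + 29\right) - -13\right) = 480 \left(\frac{1}{7 - 4} + 16\right) \left(\left(18 + 29\right) - -13\right) = 480 \left(\frac{1}{3} + 16\right) \left(47 + \left(-19 + 32\right)\right) = 480 \left(\frac{1}{3} + 16\right) \left(47 + 13\right) = 480 \cdot \frac{49}{3} \cdot 60 = 480 \cdot 980 = 470400$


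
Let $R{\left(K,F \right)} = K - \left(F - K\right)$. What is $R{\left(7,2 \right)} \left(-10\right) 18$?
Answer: $-2160$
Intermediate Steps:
$R{\left(K,F \right)} = - F + 2 K$ ($R{\left(K,F \right)} = K - \left(F - K\right) = - F + 2 K$)
$R{\left(7,2 \right)} \left(-10\right) 18 = \left(\left(-1\right) 2 + 2 \cdot 7\right) \left(-10\right) 18 = \left(-2 + 14\right) \left(-10\right) 18 = 12 \left(-10\right) 18 = \left(-120\right) 18 = -2160$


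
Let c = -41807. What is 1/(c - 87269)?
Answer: -1/129076 ≈ -7.7474e-6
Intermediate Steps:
1/(c - 87269) = 1/(-41807 - 87269) = 1/(-129076) = -1/129076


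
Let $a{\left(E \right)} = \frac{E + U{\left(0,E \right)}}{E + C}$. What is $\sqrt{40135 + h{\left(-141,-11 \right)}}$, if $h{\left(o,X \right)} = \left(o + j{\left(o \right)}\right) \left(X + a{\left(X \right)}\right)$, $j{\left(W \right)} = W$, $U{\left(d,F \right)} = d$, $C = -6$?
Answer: $\frac{\sqrt{12442759}}{17} \approx 207.5$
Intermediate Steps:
$a{\left(E \right)} = \frac{E}{-6 + E}$ ($a{\left(E \right)} = \frac{E + 0}{E - 6} = \frac{E}{-6 + E}$)
$h{\left(o,X \right)} = 2 o \left(X + \frac{X}{-6 + X}\right)$ ($h{\left(o,X \right)} = \left(o + o\right) \left(X + \frac{X}{-6 + X}\right) = 2 o \left(X + \frac{X}{-6 + X}\right)$)
$\sqrt{40135 + h{\left(-141,-11 \right)}} = \sqrt{40135 + 2 \left(-11\right) \left(-141\right) \frac{1}{-6 - 11} \left(-5 - 11\right)} = \sqrt{40135 + 2 \left(-11\right) \left(-141\right) \frac{1}{-17} \left(-16\right)} = \sqrt{40135 + 2 \left(-11\right) \left(-141\right) \left(- \frac{1}{17}\right) \left(-16\right)} = \sqrt{40135 + \frac{49632}{17}} = \sqrt{\frac{731927}{17}} = \frac{\sqrt{12442759}}{17}$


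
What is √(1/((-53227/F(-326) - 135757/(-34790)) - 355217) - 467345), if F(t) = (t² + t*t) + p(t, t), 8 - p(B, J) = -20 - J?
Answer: 5*I*√41012922550771726829671016149485/46839425853862 ≈ 683.63*I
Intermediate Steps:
p(B, J) = 28 + J (p(B, J) = 8 - (-20 - J) = 8 + (20 + J) = 28 + J)
F(t) = 28 + t + 2*t² (F(t) = (t² + t*t) + (28 + t) = (t² + t²) + (28 + t) = 2*t² + (28 + t) = 28 + t + 2*t²)
√(1/((-53227/F(-326) - 135757/(-34790)) - 355217) - 467345) = √(1/((-53227/(28 - 326 + 2*(-326)²) - 135757/(-34790)) - 355217) - 467345) = √(1/((-53227/(28 - 326 + 2*106276) - 135757*(-1/34790)) - 355217) - 467345) = √(1/((-53227/(28 - 326 + 212552) + 135757/34790) - 355217) - 467345) = √(1/((-53227/212254 + 135757/34790) - 355217) - 467345) = √(1/(962971391/263725595 - 355217) - 467345) = √(1/(-93678851707724/263725595) - 467345) = √(-263725595/93678851707724 - 467345) = √(-43780342951609998375/93678851707724) = 5*I*√41012922550771726829671016149485/46839425853862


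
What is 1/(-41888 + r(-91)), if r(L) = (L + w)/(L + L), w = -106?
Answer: -182/7623419 ≈ -2.3874e-5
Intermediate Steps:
r(L) = (-106 + L)/(2*L) (r(L) = (L - 106)/(L + L) = (-106 + L)/((2*L)) = (-106 + L)*(1/(2*L)) = (-106 + L)/(2*L))
1/(-41888 + r(-91)) = 1/(-41888 + (½)*(-106 - 91)/(-91)) = 1/(-41888 + (½)*(-1/91)*(-197)) = 1/(-41888 + 197/182) = 1/(-7623419/182) = -182/7623419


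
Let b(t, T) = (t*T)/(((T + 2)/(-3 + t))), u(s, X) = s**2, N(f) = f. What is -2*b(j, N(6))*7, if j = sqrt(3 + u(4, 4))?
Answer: -399/2 + 63*sqrt(19)/2 ≈ -62.195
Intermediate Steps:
j = sqrt(19) (j = sqrt(3 + 4**2) = sqrt(3 + 16) = sqrt(19) ≈ 4.3589)
b(t, T) = T*t*(-3 + t)/(2 + T) (b(t, T) = (T*t)/(((2 + T)/(-3 + t))) = (T*t)*((-3 + t)/(2 + T)) = T*t*(-3 + t)/(2 + T))
-2*b(j, N(6))*7 = -12*sqrt(19)*(-3 + sqrt(19))/(2 + 6)*7 = -12*sqrt(19)*(-3 + sqrt(19))/8*7 = -3*sqrt(19)*(-3 + sqrt(19))/2*7 = -21*sqrt(19)*(-3 + sqrt(19))/2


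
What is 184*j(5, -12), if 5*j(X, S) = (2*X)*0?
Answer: 0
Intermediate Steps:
j(X, S) = 0 (j(X, S) = ((2*X)*0)/5 = (1/5)*0 = 0)
184*j(5, -12) = 184*0 = 0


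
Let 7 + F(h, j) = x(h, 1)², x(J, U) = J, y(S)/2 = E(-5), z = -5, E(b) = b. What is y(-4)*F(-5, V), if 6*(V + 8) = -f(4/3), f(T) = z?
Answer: -180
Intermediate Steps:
y(S) = -10 (y(S) = 2*(-5) = -10)
f(T) = -5
V = -43/6 (V = -8 + (-1*(-5))/6 = -8 + (⅙)*5 = -8 + ⅚ = -43/6 ≈ -7.1667)
F(h, j) = -7 + h²
y(-4)*F(-5, V) = -10*(-7 + (-5)²) = -10*(-7 + 25) = -10*18 = -180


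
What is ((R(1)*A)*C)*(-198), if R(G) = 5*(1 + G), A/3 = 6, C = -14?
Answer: 498960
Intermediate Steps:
A = 18 (A = 3*6 = 18)
R(G) = 5 + 5*G
((R(1)*A)*C)*(-198) = (((5 + 5*1)*18)*(-14))*(-198) = (((5 + 5)*18)*(-14))*(-198) = ((10*18)*(-14))*(-198) = (180*(-14))*(-198) = -2520*(-198) = 498960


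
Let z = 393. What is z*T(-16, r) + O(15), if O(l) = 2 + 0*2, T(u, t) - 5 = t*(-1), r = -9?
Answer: 5504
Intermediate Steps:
T(u, t) = 5 - t (T(u, t) = 5 + t*(-1) = 5 - t)
O(l) = 2 (O(l) = 2 + 0 = 2)
z*T(-16, r) + O(15) = 393*(5 - 1*(-9)) + 2 = 393*(5 + 9) + 2 = 393*14 + 2 = 5502 + 2 = 5504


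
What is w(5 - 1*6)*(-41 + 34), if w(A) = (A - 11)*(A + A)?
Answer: -168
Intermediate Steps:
w(A) = 2*A*(-11 + A) (w(A) = (-11 + A)*(2*A) = 2*A*(-11 + A))
w(5 - 1*6)*(-41 + 34) = (2*(5 - 1*6)*(-11 + (5 - 1*6)))*(-41 + 34) = (2*(5 - 6)*(-11 + (5 - 6)))*(-7) = (2*(-1)*(-11 - 1))*(-7) = (2*(-1)*(-12))*(-7) = 24*(-7) = -168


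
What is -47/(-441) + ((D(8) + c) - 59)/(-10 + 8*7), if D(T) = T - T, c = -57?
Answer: -24497/10143 ≈ -2.4152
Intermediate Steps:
D(T) = 0
-47/(-441) + ((D(8) + c) - 59)/(-10 + 8*7) = -47/(-441) + ((0 - 57) - 59)/(-10 + 8*7) = -47*(-1/441) + (-57 - 59)/(-10 + 56) = 47/441 - 116/46 = 47/441 - 116*1/46 = 47/441 - 58/23 = -24497/10143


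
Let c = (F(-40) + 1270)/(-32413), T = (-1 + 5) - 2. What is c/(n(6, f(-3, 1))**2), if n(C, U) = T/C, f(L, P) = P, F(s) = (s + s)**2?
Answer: -69030/32413 ≈ -2.1297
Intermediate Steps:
T = 2 (T = 4 - 2 = 2)
F(s) = 4*s**2 (F(s) = (2*s)**2 = 4*s**2)
n(C, U) = 2/C
c = -7670/32413 (c = (4*(-40)**2 + 1270)/(-32413) = (4*1600 + 1270)*(-1/32413) = (6400 + 1270)*(-1/32413) = 7670*(-1/32413) = -7670/32413 ≈ -0.23663)
c/(n(6, f(-3, 1))**2) = -7670/(32413*((2/6)**2)) = -7670/(32413*((2*(1/6))**2)) = -7670/(32413*((1/3)**2)) = -7670/(32413*1/9) = -7670/32413*9 = -69030/32413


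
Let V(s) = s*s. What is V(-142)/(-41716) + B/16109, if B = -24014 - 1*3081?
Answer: -363779224/168000761 ≈ -2.1653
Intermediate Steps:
V(s) = s²
B = -27095 (B = -24014 - 3081 = -27095)
V(-142)/(-41716) + B/16109 = (-142)²/(-41716) - 27095/16109 = 20164*(-1/41716) - 27095*1/16109 = -5041/10429 - 27095/16109 = -363779224/168000761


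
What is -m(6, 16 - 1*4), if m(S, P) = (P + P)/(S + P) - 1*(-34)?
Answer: -106/3 ≈ -35.333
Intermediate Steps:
m(S, P) = 34 + 2*P/(P + S) (m(S, P) = (2*P)/(P + S) + 34 = 2*P/(P + S) + 34 = 34 + 2*P/(P + S))
-m(6, 16 - 1*4) = -2*(17*6 + 18*(16 - 1*4))/((16 - 1*4) + 6) = -2*(102 + 18*(16 - 4))/((16 - 4) + 6) = -2*(102 + 18*12)/(12 + 6) = -2*(102 + 216)/18 = -2*318/18 = -1*106/3 = -106/3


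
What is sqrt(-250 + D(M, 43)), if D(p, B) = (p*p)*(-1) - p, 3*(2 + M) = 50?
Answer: I*sqrt(4318)/3 ≈ 21.904*I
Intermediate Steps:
M = 44/3 (M = -2 + (1/3)*50 = -2 + 50/3 = 44/3 ≈ 14.667)
D(p, B) = -p - p**2 (D(p, B) = p**2*(-1) - p = -p**2 - p = -p - p**2)
sqrt(-250 + D(M, 43)) = sqrt(-250 - 1*44/3*(1 + 44/3)) = sqrt(-250 - 1*44/3*47/3) = sqrt(-250 - 2068/9) = sqrt(-4318/9) = I*sqrt(4318)/3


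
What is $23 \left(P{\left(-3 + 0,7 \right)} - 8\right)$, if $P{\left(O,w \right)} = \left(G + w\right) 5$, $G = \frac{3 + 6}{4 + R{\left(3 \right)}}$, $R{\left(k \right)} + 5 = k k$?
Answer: $\frac{6003}{8} \approx 750.38$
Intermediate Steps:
$R{\left(k \right)} = -5 + k^{2}$ ($R{\left(k \right)} = -5 + k k = -5 + k^{2}$)
$G = \frac{9}{8}$ ($G = \frac{3 + 6}{4 - \left(5 - 3^{2}\right)} = \frac{9}{4 + \left(-5 + 9\right)} = \frac{9}{4 + 4} = \frac{9}{8} \approx 1.125$)
$P{\left(O,w \right)} = \frac{45}{8} + 5 w$ ($P{\left(O,w \right)} = \left(\frac{9}{8} + w\right) 5 = \frac{45}{8} + 5 w$)
$23 \left(P{\left(-3 + 0,7 \right)} - 8\right) = 23 \left(\left(\frac{45}{8} + 5 \cdot 7\right) - 8\right) = 23 \left(\left(\frac{45}{8} + 35\right) - 8\right) = 23 \left(\frac{325}{8} - 8\right) = 23 \cdot \frac{261}{8} = \frac{6003}{8}$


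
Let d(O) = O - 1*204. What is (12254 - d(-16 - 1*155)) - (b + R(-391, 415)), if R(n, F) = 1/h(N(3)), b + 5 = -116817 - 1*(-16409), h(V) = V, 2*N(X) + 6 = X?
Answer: 339128/3 ≈ 1.1304e+5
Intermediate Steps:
N(X) = -3 + X/2
d(O) = -204 + O (d(O) = O - 204 = -204 + O)
b = -100413 (b = -5 + (-116817 - 1*(-16409)) = -5 + (-116817 + 16409) = -5 - 100408 = -100413)
R(n, F) = -⅔ (R(n, F) = 1/(-3 + (½)*3) = 1/(-3 + 3/2) = 1/(-3/2) = -⅔)
(12254 - d(-16 - 1*155)) - (b + R(-391, 415)) = (12254 - (-204 + (-16 - 1*155))) - (-100413 - ⅔) = (12254 - (-204 + (-16 - 155))) - 1*(-301241/3) = (12254 - (-204 - 171)) + 301241/3 = (12254 - 1*(-375)) + 301241/3 = (12254 + 375) + 301241/3 = 12629 + 301241/3 = 339128/3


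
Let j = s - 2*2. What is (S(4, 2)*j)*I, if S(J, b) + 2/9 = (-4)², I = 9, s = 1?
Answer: -426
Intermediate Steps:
j = -3 (j = 1 - 2*2 = 1 - 4 = -3)
S(J, b) = 142/9 (S(J, b) = -2/9 + (-4)² = -2/9 + 16 = 142/9)
(S(4, 2)*j)*I = ((142/9)*(-3))*9 = -142/3*9 = -426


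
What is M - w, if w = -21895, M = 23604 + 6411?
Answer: 51910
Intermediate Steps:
M = 30015
M - w = 30015 - 1*(-21895) = 30015 + 21895 = 51910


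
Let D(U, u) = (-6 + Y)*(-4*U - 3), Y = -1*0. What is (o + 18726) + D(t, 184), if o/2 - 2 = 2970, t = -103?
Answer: 22216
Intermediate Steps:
o = 5944 (o = 4 + 2*2970 = 4 + 5940 = 5944)
Y = 0
D(U, u) = 18 + 24*U (D(U, u) = (-6 + 0)*(-4*U - 3) = -6*(-3 - 4*U) = 18 + 24*U)
(o + 18726) + D(t, 184) = (5944 + 18726) + (18 + 24*(-103)) = 24670 + (18 - 2472) = 24670 - 2454 = 22216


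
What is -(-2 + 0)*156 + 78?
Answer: 390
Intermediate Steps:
-(-2 + 0)*156 + 78 = -1*(-2)*156 + 78 = 2*156 + 78 = 312 + 78 = 390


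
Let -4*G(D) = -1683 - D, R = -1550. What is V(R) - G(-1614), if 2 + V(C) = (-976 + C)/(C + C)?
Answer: -57149/3100 ≈ -18.435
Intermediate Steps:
V(C) = -2 + (-976 + C)/(2*C) (V(C) = -2 + (-976 + C)/(C + C) = -2 + (-976 + C)/((2*C)) = -2 + (-976 + C)*(1/(2*C)) = -2 + (-976 + C)/(2*C))
G(D) = 1683/4 + D/4 (G(D) = -(-1683 - D)/4 = 1683/4 + D/4)
V(R) - G(-1614) = (-3/2 - 488/(-1550)) - (1683/4 + (¼)*(-1614)) = (-3/2 - 488*(-1/1550)) - (1683/4 - 807/2) = (-3/2 + 244/775) - 1*69/4 = -1837/1550 - 69/4 = -57149/3100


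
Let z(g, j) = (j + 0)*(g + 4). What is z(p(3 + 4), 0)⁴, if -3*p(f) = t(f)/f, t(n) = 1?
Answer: 0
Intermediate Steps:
p(f) = -1/(3*f)
z(g, j) = j*(4 + g)
z(p(3 + 4), 0)⁴ = (0*(4 - 1/(3*(3 + 4))))⁴ = (0*(4 - ⅓/7))⁴ = (0*(4 - ⅓*⅐))⁴ = (0*(4 - 1/21))⁴ = (0*(83/21))⁴ = 0⁴ = 0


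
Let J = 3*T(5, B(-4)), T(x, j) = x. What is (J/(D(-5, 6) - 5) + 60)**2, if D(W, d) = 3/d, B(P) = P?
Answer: 28900/9 ≈ 3211.1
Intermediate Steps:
J = 15 (J = 3*5 = 15)
(J/(D(-5, 6) - 5) + 60)**2 = (15/(3/6 - 5) + 60)**2 = (15/(3*(1/6) - 5) + 60)**2 = (15/(1/2 - 5) + 60)**2 = (15/(-9/2) + 60)**2 = (-2/9*15 + 60)**2 = (-10/3 + 60)**2 = (170/3)**2 = 28900/9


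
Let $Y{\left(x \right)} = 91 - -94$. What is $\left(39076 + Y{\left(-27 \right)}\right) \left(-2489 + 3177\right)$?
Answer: $27011568$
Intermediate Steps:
$Y{\left(x \right)} = 185$ ($Y{\left(x \right)} = 91 + 94 = 185$)
$\left(39076 + Y{\left(-27 \right)}\right) \left(-2489 + 3177\right) = \left(39076 + 185\right) \left(-2489 + 3177\right) = 39261 \cdot 688 = 27011568$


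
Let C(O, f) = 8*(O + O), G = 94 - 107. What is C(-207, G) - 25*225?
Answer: -8937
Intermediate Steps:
G = -13
C(O, f) = 16*O (C(O, f) = 8*(2*O) = 16*O)
C(-207, G) - 25*225 = 16*(-207) - 25*225 = -3312 - 1*5625 = -3312 - 5625 = -8937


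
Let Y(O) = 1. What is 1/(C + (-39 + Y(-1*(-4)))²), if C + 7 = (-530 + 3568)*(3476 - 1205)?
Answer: 1/6900735 ≈ 1.4491e-7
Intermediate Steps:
C = 6899291 (C = -7 + (-530 + 3568)*(3476 - 1205) = -7 + 3038*2271 = -7 + 6899298 = 6899291)
1/(C + (-39 + Y(-1*(-4)))²) = 1/(6899291 + (-39 + 1)²) = 1/(6899291 + (-38)²) = 1/(6899291 + 1444) = 1/6900735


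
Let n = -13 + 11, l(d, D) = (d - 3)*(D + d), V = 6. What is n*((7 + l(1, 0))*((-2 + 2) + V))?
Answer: -60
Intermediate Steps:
l(d, D) = (-3 + d)*(D + d)
n = -2
n*((7 + l(1, 0))*((-2 + 2) + V)) = -2*(7 + (1**2 - 3*0 - 3*1 + 0*1))*((-2 + 2) + 6) = -2*(7 + (1 + 0 - 3 + 0))*(0 + 6) = -2*(7 - 2)*6 = -10*6 = -2*30 = -60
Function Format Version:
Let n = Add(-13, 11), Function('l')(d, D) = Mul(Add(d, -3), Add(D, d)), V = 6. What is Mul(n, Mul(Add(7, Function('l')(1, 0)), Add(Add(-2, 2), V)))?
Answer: -60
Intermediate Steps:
Function('l')(d, D) = Mul(Add(-3, d), Add(D, d))
n = -2
Mul(n, Mul(Add(7, Function('l')(1, 0)), Add(Add(-2, 2), V))) = Mul(-2, Mul(Add(7, Add(Pow(1, 2), Mul(-3, 0), Mul(-3, 1), Mul(0, 1))), Add(Add(-2, 2), 6))) = Mul(-2, Mul(Add(7, Add(1, 0, -3, 0)), Add(0, 6))) = Mul(-2, Mul(Add(7, -2), 6)) = Mul(-2, Mul(5, 6)) = Mul(-2, 30) = -60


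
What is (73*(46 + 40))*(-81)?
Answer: -508518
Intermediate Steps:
(73*(46 + 40))*(-81) = (73*86)*(-81) = 6278*(-81) = -508518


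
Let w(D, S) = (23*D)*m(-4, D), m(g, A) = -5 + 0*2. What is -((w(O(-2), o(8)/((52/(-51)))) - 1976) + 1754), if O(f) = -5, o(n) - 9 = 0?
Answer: -353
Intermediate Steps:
o(n) = 9 (o(n) = 9 + 0 = 9)
m(g, A) = -5 (m(g, A) = -5 + 0 = -5)
w(D, S) = -115*D (w(D, S) = (23*D)*(-5) = -115*D)
-((w(O(-2), o(8)/((52/(-51)))) - 1976) + 1754) = -((-115*(-5) - 1976) + 1754) = -((575 - 1976) + 1754) = -(-1401 + 1754) = -1*353 = -353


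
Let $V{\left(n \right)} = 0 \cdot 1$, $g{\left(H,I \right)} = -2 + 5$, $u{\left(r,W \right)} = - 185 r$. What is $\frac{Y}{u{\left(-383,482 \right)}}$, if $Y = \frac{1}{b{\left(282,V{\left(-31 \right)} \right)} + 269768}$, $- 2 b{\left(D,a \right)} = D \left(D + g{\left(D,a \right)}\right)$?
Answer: $\frac{1}{16267103465} \approx 6.1474 \cdot 10^{-11}$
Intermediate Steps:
$g{\left(H,I \right)} = 3$
$V{\left(n \right)} = 0$
$b{\left(D,a \right)} = - \frac{D \left(3 + D\right)}{2}$ ($b{\left(D,a \right)} = - \frac{D \left(D + 3\right)}{2} = - \frac{D \left(3 + D\right)}{2}$)
$Y = \frac{1}{229583}$ ($Y = \frac{1}{\left(- \frac{1}{2}\right) 282 \left(3 + 282\right) + 269768} = \frac{1}{\left(- \frac{1}{2}\right) 282 \cdot 285 + 269768} = \frac{1}{-40185 + 269768} = \frac{1}{229583} \approx 4.3557 \cdot 10^{-6}$)
$\frac{Y}{u{\left(-383,482 \right)}} = \frac{1}{229583 \left(\left(-185\right) \left(-383\right)\right)} = \frac{1}{229583 \cdot 70855} = \frac{1}{229583} \cdot \frac{1}{70855} = \frac{1}{16267103465}$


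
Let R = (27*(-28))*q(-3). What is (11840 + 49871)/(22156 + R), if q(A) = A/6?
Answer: 61711/22534 ≈ 2.7386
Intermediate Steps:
q(A) = A/6 (q(A) = A*(1/6) = A/6)
R = 378 (R = (27*(-28))*((1/6)*(-3)) = -756*(-1/2) = 378)
(11840 + 49871)/(22156 + R) = (11840 + 49871)/(22156 + 378) = 61711/22534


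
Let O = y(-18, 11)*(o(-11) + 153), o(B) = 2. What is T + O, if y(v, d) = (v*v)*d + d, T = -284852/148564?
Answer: 20580685412/37141 ≈ 5.5412e+5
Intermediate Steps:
T = -71213/37141 (T = -284852*1/148564 = -71213/37141 ≈ -1.9174)
y(v, d) = d + d*v² (y(v, d) = v²*d + d = d*v² + d = d + d*v²)
O = 554125 (O = (11*(1 + (-18)²))*(2 + 153) = (11*(1 + 324))*155 = (11*325)*155 = 3575*155 = 554125)
T + O = -71213/37141 + 554125 = 20580685412/37141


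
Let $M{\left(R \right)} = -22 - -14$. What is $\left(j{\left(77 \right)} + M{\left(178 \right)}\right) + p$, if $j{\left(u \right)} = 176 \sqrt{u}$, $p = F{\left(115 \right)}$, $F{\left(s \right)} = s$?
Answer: $107 + 176 \sqrt{77} \approx 1651.4$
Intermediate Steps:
$M{\left(R \right)} = -8$ ($M{\left(R \right)} = -22 + 14 = -8$)
$p = 115$
$\left(j{\left(77 \right)} + M{\left(178 \right)}\right) + p = \left(176 \sqrt{77} - 8\right) + 115 = \left(-8 + 176 \sqrt{77}\right) + 115 = 107 + 176 \sqrt{77}$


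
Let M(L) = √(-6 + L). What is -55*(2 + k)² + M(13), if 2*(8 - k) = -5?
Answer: -34375/4 + √7 ≈ -8591.1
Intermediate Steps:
k = 21/2 (k = 8 - ½*(-5) = 8 + 5/2 = 21/2 ≈ 10.500)
-55*(2 + k)² + M(13) = -55*(2 + 21/2)² + √(-6 + 13) = -55*(25/2)² + √7 = -55*625/4 + √7 = -34375/4 + √7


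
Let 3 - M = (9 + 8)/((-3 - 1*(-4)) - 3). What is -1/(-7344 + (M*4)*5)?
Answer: 1/7114 ≈ 0.00014057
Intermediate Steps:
M = 23/2 (M = 3 - (9 + 8)/((-3 - 1*(-4)) - 3) = 3 - 17/((-3 + 4) - 3) = 3 - 17/(1 - 3) = 3 - 17/(-2) = 3 - 17*(-1)/2 = 3 - 1*(-17/2) = 3 + 17/2 = 23/2 ≈ 11.500)
-1/(-7344 + (M*4)*5) = -1/(-7344 + ((23/2)*4)*5) = -1/(-7344 + 46*5) = -1/(-7344 + 230) = -1/(-7114) = -1*(-1/7114) = 1/7114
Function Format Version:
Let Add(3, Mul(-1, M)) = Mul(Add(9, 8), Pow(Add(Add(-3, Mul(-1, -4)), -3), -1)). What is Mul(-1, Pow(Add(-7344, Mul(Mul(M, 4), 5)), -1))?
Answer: Rational(1, 7114) ≈ 0.00014057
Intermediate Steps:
M = Rational(23, 2) (M = Add(3, Mul(-1, Mul(Add(9, 8), Pow(Add(Add(-3, Mul(-1, -4)), -3), -1)))) = Add(3, Mul(-1, Mul(17, Pow(Add(Add(-3, 4), -3), -1)))) = Add(3, Mul(-1, Mul(17, Pow(Add(1, -3), -1)))) = Add(3, Mul(-1, Mul(17, Pow(-2, -1)))) = Add(3, Mul(-1, Mul(17, Rational(-1, 2)))) = Add(3, Mul(-1, Rational(-17, 2))) = Add(3, Rational(17, 2)) = Rational(23, 2) ≈ 11.500)
Mul(-1, Pow(Add(-7344, Mul(Mul(M, 4), 5)), -1)) = Mul(-1, Pow(Add(-7344, Mul(Mul(Rational(23, 2), 4), 5)), -1)) = Mul(-1, Pow(Add(-7344, Mul(46, 5)), -1)) = Mul(-1, Pow(Add(-7344, 230), -1)) = Mul(-1, Pow(-7114, -1)) = Mul(-1, Rational(-1, 7114)) = Rational(1, 7114)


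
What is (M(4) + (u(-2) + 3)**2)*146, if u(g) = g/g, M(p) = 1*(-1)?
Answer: 2190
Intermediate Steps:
M(p) = -1
u(g) = 1
(M(4) + (u(-2) + 3)**2)*146 = (-1 + (1 + 3)**2)*146 = (-1 + 4**2)*146 = (-1 + 16)*146 = 15*146 = 2190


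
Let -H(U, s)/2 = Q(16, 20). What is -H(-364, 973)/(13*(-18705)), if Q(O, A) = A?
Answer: -8/48633 ≈ -0.00016450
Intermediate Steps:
H(U, s) = -40 (H(U, s) = -2*20 = -40)
-H(-364, 973)/(13*(-18705)) = -(-40)/(13*(-18705)) = -(-40)/(-243165) = -(-40)*(-1)/243165 = -1*8/48633 = -8/48633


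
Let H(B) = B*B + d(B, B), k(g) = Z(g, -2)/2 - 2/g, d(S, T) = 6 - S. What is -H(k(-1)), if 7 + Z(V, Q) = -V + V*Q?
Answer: -6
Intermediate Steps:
Z(V, Q) = -7 - V + Q*V (Z(V, Q) = -7 + (-V + V*Q) = -7 + (-V + Q*V) = -7 - V + Q*V)
k(g) = -7/2 - 2/g - 3*g/2 (k(g) = (-7 - g - 2*g)/2 - 2/g = (-7 - 3*g)*(1/2) - 2/g = (-7/2 - 3*g/2) - 2/g = -7/2 - 2/g - 3*g/2)
H(B) = 6 + B**2 - B (H(B) = B*B + (6 - B) = B**2 + (6 - B) = 6 + B**2 - B)
-H(k(-1)) = -(6 + ((1/2)*(-4 - (-7 - 3*(-1)))/(-1))**2 - (-4 - (-7 - 3*(-1)))/(2*(-1))) = -(6 + ((1/2)*(-1)*(-4 - (-7 + 3)))**2 - (-1)*(-4 - (-7 + 3))/2) = -(6 + ((1/2)*(-1)*(-4 - 1*(-4)))**2 - (-1)*(-4 - 1*(-4))/2) = -(6 + ((1/2)*(-1)*(-4 + 4))**2 - (-1)*(-4 + 4)/2) = -(6 + ((1/2)*(-1)*0)**2 - (-1)*0/2) = -(6 + 0**2 - 1*0) = -(6 + 0 + 0) = -1*6 = -6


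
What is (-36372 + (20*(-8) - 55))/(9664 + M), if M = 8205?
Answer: -36587/17869 ≈ -2.0475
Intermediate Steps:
(-36372 + (20*(-8) - 55))/(9664 + M) = (-36372 + (20*(-8) - 55))/(9664 + 8205) = (-36372 + (-160 - 55))/17869 = (-36372 - 215)*(1/17869) = -36587*1/17869 = -36587/17869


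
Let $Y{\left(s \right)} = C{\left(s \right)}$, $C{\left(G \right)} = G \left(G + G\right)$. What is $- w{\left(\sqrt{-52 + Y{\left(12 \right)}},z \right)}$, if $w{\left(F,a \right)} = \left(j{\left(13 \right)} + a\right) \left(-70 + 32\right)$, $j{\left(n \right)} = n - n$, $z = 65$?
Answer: $2470$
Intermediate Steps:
$C{\left(G \right)} = 2 G^{2}$ ($C{\left(G \right)} = G 2 G = 2 G^{2}$)
$Y{\left(s \right)} = 2 s^{2}$
$j{\left(n \right)} = 0$
$w{\left(F,a \right)} = - 38 a$ ($w{\left(F,a \right)} = \left(0 + a\right) \left(-70 + 32\right) = a \left(-38\right) = - 38 a$)
$- w{\left(\sqrt{-52 + Y{\left(12 \right)}},z \right)} = - \left(-38\right) 65 = \left(-1\right) \left(-2470\right) = 2470$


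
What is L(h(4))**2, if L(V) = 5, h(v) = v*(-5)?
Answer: 25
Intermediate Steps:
h(v) = -5*v
L(h(4))**2 = 5**2 = 25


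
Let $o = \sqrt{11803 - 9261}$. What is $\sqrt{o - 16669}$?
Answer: $\sqrt{-16669 + \sqrt{2542}} \approx 128.91 i$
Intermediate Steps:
$o = \sqrt{2542} \approx 50.418$
$\sqrt{o - 16669} = \sqrt{\sqrt{2542} - 16669} = \sqrt{-16669 + \sqrt{2542}}$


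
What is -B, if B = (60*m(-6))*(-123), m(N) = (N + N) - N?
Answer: -44280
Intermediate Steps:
m(N) = N (m(N) = 2*N - N = N)
B = 44280 (B = (60*(-6))*(-123) = -360*(-123) = 44280)
-B = -1*44280 = -44280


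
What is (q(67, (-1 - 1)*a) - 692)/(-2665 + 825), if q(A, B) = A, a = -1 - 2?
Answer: 125/368 ≈ 0.33967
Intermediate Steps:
a = -3
(q(67, (-1 - 1)*a) - 692)/(-2665 + 825) = (67 - 692)/(-2665 + 825) = -625/(-1840) = -625*(-1/1840) = 125/368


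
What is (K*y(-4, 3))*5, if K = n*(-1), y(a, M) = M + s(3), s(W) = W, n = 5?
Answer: -150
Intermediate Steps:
y(a, M) = 3 + M (y(a, M) = M + 3 = 3 + M)
K = -5 (K = 5*(-1) = -5)
(K*y(-4, 3))*5 = -5*(3 + 3)*5 = -5*6*5 = -30*5 = -150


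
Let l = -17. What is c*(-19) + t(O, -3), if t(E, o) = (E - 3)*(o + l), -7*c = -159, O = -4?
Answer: -2041/7 ≈ -291.57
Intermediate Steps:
c = 159/7 (c = -⅐*(-159) = 159/7 ≈ 22.714)
t(E, o) = (-17 + o)*(-3 + E) (t(E, o) = (E - 3)*(o - 17) = (-3 + E)*(-17 + o) = (-17 + o)*(-3 + E))
c*(-19) + t(O, -3) = (159/7)*(-19) + (51 - 17*(-4) - 3*(-3) - 4*(-3)) = -3021/7 + (51 + 68 + 9 + 12) = -3021/7 + 140 = -2041/7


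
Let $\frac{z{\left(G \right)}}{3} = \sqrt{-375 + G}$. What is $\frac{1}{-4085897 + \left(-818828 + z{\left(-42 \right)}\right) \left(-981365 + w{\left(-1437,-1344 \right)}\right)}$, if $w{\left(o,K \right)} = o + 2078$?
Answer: $\frac{i}{2942172 \sqrt{417} + 803040185575 i} \approx 1.2453 \cdot 10^{-12} + 9.3167 \cdot 10^{-17} i$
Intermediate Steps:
$w{\left(o,K \right)} = 2078 + o$
$z{\left(G \right)} = 3 \sqrt{-375 + G}$
$\frac{1}{-4085897 + \left(-818828 + z{\left(-42 \right)}\right) \left(-981365 + w{\left(-1437,-1344 \right)}\right)} = \frac{1}{-4085897 + \left(-818828 + 3 \sqrt{-375 - 42}\right) \left(-981365 + \left(2078 - 1437\right)\right)} = \frac{1}{-4085897 + \left(-818828 + 3 \sqrt{-417}\right) \left(-981365 + 641\right)} = \frac{1}{-4085897 + \left(-818828 + 3 i \sqrt{417}\right) \left(-980724\right)} = \frac{1}{-4085897 + \left(803044271472 - 2942172 i \sqrt{417}\right)} = \frac{1}{803040185575 - 2942172 i \sqrt{417}}$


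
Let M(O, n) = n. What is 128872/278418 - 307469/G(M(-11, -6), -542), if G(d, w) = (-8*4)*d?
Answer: -14263360103/8909376 ≈ -1600.9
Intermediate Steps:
G(d, w) = -32*d
128872/278418 - 307469/G(M(-11, -6), -542) = 128872/278418 - 307469/((-32*(-6))) = 128872*(1/278418) - 307469/192 = 64436/139209 - 307469*1/192 = 64436/139209 - 307469/192 = -14263360103/8909376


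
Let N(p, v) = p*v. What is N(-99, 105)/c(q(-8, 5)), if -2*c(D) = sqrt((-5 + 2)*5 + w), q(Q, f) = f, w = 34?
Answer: 20790*sqrt(19)/19 ≈ 4769.6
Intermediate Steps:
c(D) = -sqrt(19)/2 (c(D) = -sqrt((-5 + 2)*5 + 34)/2 = -sqrt(-3*5 + 34)/2 = -sqrt(-15 + 34)/2 = -sqrt(19)/2)
N(-99, 105)/c(q(-8, 5)) = (-99*105)/((-sqrt(19)/2)) = -(-20790)*sqrt(19)/19 = 20790*sqrt(19)/19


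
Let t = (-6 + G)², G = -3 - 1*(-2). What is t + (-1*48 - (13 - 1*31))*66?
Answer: -1931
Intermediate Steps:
G = -1 (G = -3 + 2 = -1)
t = 49 (t = (-6 - 1)² = (-7)² = 49)
t + (-1*48 - (13 - 1*31))*66 = 49 + (-1*48 - (13 - 1*31))*66 = 49 + (-48 - (13 - 31))*66 = 49 + (-48 - 1*(-18))*66 = 49 + (-48 + 18)*66 = 49 - 30*66 = 49 - 1980 = -1931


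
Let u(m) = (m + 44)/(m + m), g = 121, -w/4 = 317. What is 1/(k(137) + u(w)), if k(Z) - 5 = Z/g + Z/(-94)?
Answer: 3605558/18595429 ≈ 0.19389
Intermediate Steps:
w = -1268 (w = -4*317 = -1268)
u(m) = (44 + m)/(2*m) (u(m) = (44 + m)/((2*m)) = (44 + m)*(1/(2*m)) = (44 + m)/(2*m))
k(Z) = 5 - 27*Z/11374 (k(Z) = 5 + (Z/121 + Z/(-94)) = 5 + (Z*(1/121) + Z*(-1/94)) = 5 + (Z/121 - Z/94) = 5 - 27*Z/11374)
1/(k(137) + u(w)) = 1/((5 - 27/11374*137) + (½)*(44 - 1268)/(-1268)) = 1/((5 - 3699/11374) + (½)*(-1/1268)*(-1224)) = 1/(53171/11374 + 153/317) = 1/(18595429/3605558) = 3605558/18595429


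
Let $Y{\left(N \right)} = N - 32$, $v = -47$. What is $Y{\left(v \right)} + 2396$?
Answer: $2317$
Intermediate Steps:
$Y{\left(N \right)} = -32 + N$
$Y{\left(v \right)} + 2396 = \left(-32 - 47\right) + 2396 = -79 + 2396 = 2317$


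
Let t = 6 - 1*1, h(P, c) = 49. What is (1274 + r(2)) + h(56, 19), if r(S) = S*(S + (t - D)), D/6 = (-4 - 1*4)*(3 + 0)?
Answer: 1625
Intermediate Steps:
D = -144 (D = 6*((-4 - 1*4)*(3 + 0)) = 6*((-4 - 4)*3) = 6*(-8*3) = 6*(-24) = -144)
t = 5 (t = 6 - 1 = 5)
r(S) = S*(149 + S) (r(S) = S*(S + (5 - 1*(-144))) = S*(S + (5 + 144)) = S*(S + 149) = S*(149 + S))
(1274 + r(2)) + h(56, 19) = (1274 + 2*(149 + 2)) + 49 = (1274 + 2*151) + 49 = (1274 + 302) + 49 = 1576 + 49 = 1625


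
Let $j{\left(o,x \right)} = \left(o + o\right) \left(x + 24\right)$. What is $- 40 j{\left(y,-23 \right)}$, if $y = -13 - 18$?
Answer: $2480$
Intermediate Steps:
$y = -31$ ($y = -13 - 18 = -31$)
$j{\left(o,x \right)} = 2 o \left(24 + x\right)$
$- 40 j{\left(y,-23 \right)} = - 40 \cdot 2 \left(-31\right) \left(24 - 23\right) = - 40 \cdot 2 \left(-31\right) 1 = \left(-40\right) \left(-62\right) = 2480$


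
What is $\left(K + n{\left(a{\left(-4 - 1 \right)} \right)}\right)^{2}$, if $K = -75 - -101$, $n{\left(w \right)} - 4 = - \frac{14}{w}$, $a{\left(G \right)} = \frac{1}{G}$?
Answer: $10000$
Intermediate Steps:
$n{\left(w \right)} = 4 - \frac{14}{w}$
$K = 26$ ($K = -75 + 101 = 26$)
$\left(K + n{\left(a{\left(-4 - 1 \right)} \right)}\right)^{2} = \left(26 - \left(-4 + \frac{14}{\frac{1}{-4 - 1}}\right)\right)^{2} = \left(26 - \left(-4 + \frac{14}{\frac{1}{-5}}\right)\right)^{2} = \left(26 - \left(-4 + \frac{14}{- \frac{1}{5}}\right)\right)^{2} = \left(26 + \left(4 - -70\right)\right)^{2} = \left(26 + \left(4 + 70\right)\right)^{2} = \left(26 + 74\right)^{2} = 100^{2} = 10000$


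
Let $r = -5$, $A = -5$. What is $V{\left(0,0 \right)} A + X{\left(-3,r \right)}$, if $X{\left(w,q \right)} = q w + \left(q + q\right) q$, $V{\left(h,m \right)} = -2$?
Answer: $75$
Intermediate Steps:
$X{\left(w,q \right)} = 2 q^{2} + q w$ ($X{\left(w,q \right)} = q w + 2 q q = q w + 2 q^{2} = 2 q^{2} + q w$)
$V{\left(0,0 \right)} A + X{\left(-3,r \right)} = \left(-2\right) \left(-5\right) - 5 \left(-3 + 2 \left(-5\right)\right) = 10 - 5 \left(-3 - 10\right) = 10 - -65 = 10 + 65 = 75$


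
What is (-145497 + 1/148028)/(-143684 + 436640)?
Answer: -21537629915/43365690768 ≈ -0.49665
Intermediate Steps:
(-145497 + 1/148028)/(-143684 + 436640) = (-145497 + 1/148028)/292956 = -21537629915/148028*1/292956 = -21537629915/43365690768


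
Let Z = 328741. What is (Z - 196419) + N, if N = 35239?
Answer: 167561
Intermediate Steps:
(Z - 196419) + N = (328741 - 196419) + 35239 = 132322 + 35239 = 167561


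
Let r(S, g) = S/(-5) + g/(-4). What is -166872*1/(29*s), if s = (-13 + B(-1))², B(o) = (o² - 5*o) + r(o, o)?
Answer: -66748800/497669 ≈ -134.12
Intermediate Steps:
r(S, g) = -g/4 - S/5 (r(S, g) = S*(-⅕) + g*(-¼) = -S/5 - g/4 = -g/4 - S/5)
B(o) = o² - 109*o/20 (B(o) = (o² - 5*o) + (-o/4 - o/5) = (o² - 5*o) - 9*o/20 = o² - 109*o/20)
s = 17161/400 (s = (-13 + (1/20)*(-1)*(-109 + 20*(-1)))² = (-13 + (1/20)*(-1)*(-109 - 20))² = (-13 + (1/20)*(-1)*(-129))² = (-13 + 129/20)² = (-131/20)² = 17161/400 ≈ 42.902)
-166872*1/(29*s) = -166872/(29*(17161/400)) = -166872/497669/400 = -166872*400/497669 = -66748800/497669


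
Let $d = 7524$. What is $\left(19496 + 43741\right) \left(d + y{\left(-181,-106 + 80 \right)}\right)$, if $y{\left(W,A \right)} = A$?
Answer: $474151026$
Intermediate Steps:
$\left(19496 + 43741\right) \left(d + y{\left(-181,-106 + 80 \right)}\right) = \left(19496 + 43741\right) \left(7524 + \left(-106 + 80\right)\right) = 63237 \left(7524 - 26\right) = 63237 \cdot 7498 = 474151026$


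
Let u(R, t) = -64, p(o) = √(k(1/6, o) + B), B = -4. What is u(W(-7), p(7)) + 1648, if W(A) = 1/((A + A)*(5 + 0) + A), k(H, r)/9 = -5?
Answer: 1584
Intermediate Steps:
k(H, r) = -45 (k(H, r) = 9*(-5) = -45)
p(o) = 7*I (p(o) = √(-45 - 4) = √(-49) = 7*I)
W(A) = 1/(11*A) (W(A) = 1/((2*A)*5 + A) = 1/(10*A + A) = 1/(11*A))
u(W(-7), p(7)) + 1648 = -64 + 1648 = 1584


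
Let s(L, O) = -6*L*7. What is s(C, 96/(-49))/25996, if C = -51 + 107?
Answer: -588/6499 ≈ -0.090475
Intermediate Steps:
C = 56
s(L, O) = -42*L
s(C, 96/(-49))/25996 = -42*56/25996 = -2352*1/25996 = -588/6499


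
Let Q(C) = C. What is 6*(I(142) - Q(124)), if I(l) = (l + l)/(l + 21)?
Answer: -119568/163 ≈ -733.55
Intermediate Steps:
I(l) = 2*l/(21 + l) (I(l) = (2*l)/(21 + l) = 2*l/(21 + l))
6*(I(142) - Q(124)) = 6*(2*142/(21 + 142) - 1*124) = 6*(2*142/163 - 124) = 6*(2*142*(1/163) - 124) = 6*(284/163 - 124) = 6*(-19928/163) = -119568/163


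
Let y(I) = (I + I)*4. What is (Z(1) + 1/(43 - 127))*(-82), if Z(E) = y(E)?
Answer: -27511/42 ≈ -655.02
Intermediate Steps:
y(I) = 8*I (y(I) = (2*I)*4 = 8*I)
Z(E) = 8*E
(Z(1) + 1/(43 - 127))*(-82) = (8*1 + 1/(43 - 127))*(-82) = (8 + 1/(-84))*(-82) = (8 - 1/84)*(-82) = (671/84)*(-82) = -27511/42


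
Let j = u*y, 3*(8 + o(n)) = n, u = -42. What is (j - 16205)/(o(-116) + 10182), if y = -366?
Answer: -2499/30406 ≈ -0.082188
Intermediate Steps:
o(n) = -8 + n/3
j = 15372 (j = -42*(-366) = 15372)
(j - 16205)/(o(-116) + 10182) = (15372 - 16205)/((-8 + (1/3)*(-116)) + 10182) = -833/((-8 - 116/3) + 10182) = -833/(-140/3 + 10182) = -833/30406/3 = -833*3/30406 = -2499/30406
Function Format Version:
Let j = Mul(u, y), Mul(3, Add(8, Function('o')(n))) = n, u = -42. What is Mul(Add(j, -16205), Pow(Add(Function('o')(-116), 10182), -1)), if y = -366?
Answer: Rational(-2499, 30406) ≈ -0.082188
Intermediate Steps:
Function('o')(n) = Add(-8, Mul(Rational(1, 3), n))
j = 15372 (j = Mul(-42, -366) = 15372)
Mul(Add(j, -16205), Pow(Add(Function('o')(-116), 10182), -1)) = Mul(Add(15372, -16205), Pow(Add(Add(-8, Mul(Rational(1, 3), -116)), 10182), -1)) = Mul(-833, Pow(Add(Add(-8, Rational(-116, 3)), 10182), -1)) = Mul(-833, Pow(Add(Rational(-140, 3), 10182), -1)) = Mul(-833, Pow(Rational(30406, 3), -1)) = Mul(-833, Rational(3, 30406)) = Rational(-2499, 30406)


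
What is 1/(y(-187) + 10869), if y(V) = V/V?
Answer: 1/10870 ≈ 9.1996e-5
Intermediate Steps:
y(V) = 1
1/(y(-187) + 10869) = 1/(1 + 10869) = 1/10870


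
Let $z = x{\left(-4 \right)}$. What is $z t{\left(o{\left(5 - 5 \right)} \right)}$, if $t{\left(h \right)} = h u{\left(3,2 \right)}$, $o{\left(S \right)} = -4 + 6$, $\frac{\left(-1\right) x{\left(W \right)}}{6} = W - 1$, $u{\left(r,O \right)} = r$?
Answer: $180$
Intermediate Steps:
$x{\left(W \right)} = 6 - 6 W$ ($x{\left(W \right)} = - 6 \left(W - 1\right) = - 6 \left(-1 + W\right) = 6 - 6 W$)
$z = 30$ ($z = 6 - -24 = 6 + 24 = 30$)
$o{\left(S \right)} = 2$
$t{\left(h \right)} = 3 h$ ($t{\left(h \right)} = h 3 = 3 h$)
$z t{\left(o{\left(5 - 5 \right)} \right)} = 30 \cdot 3 \cdot 2 = 30 \cdot 6 = 180$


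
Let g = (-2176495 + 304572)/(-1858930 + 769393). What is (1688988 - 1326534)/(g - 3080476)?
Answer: -394907043798/3356290707689 ≈ -0.11766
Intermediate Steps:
g = 1871923/1089537 (g = -1871923/(-1089537) = -1871923*(-1/1089537) = 1871923/1089537 ≈ 1.7181)
(1688988 - 1326534)/(g - 3080476) = (1688988 - 1326534)/(1871923/1089537 - 3080476) = 362454/(-3356290707689/1089537) = 362454*(-1089537/3356290707689) = -394907043798/3356290707689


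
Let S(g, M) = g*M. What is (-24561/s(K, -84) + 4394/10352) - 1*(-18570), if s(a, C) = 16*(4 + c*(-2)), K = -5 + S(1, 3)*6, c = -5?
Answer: 2675483509/144928 ≈ 18461.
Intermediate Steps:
S(g, M) = M*g
K = 13 (K = -5 + (3*1)*6 = -5 + 3*6 = -5 + 18 = 13)
s(a, C) = 224 (s(a, C) = 16*(4 - 5*(-2)) = 16*(4 + 10) = 16*14 = 224)
(-24561/s(K, -84) + 4394/10352) - 1*(-18570) = (-24561/224 + 4394/10352) - 1*(-18570) = (-24561*1/224 + 4394*(1/10352)) + 18570 = (-24561/224 + 2197/5176) + 18570 = -15829451/144928 + 18570 = 2675483509/144928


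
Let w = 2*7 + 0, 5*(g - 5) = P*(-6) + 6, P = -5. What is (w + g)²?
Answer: 17161/25 ≈ 686.44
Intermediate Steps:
g = 61/5 (g = 5 + (-5*(-6) + 6)/5 = 5 + (30 + 6)/5 = 5 + (⅕)*36 = 5 + 36/5 = 61/5 ≈ 12.200)
w = 14 (w = 14 + 0 = 14)
(w + g)² = (14 + 61/5)² = (131/5)² = 17161/25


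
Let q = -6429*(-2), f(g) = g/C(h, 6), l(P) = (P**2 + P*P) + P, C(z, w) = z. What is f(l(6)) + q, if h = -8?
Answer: 51393/4 ≈ 12848.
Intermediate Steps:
l(P) = P + 2*P**2 (l(P) = (P**2 + P**2) + P = 2*P**2 + P = P + 2*P**2)
f(g) = -g/8 (f(g) = g/(-8) = g*(-1/8) = -g/8)
q = 12858 (q = -1*(-12858) = 12858)
f(l(6)) + q = -3*(1 + 2*6)/4 + 12858 = -3*(1 + 12)/4 + 12858 = -3*13/4 + 12858 = -1/8*78 + 12858 = -39/4 + 12858 = 51393/4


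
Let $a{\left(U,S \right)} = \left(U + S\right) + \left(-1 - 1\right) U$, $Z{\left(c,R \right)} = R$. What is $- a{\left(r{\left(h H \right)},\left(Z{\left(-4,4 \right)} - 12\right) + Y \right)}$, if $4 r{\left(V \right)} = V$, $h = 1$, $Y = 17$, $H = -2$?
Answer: $- \frac{19}{2} \approx -9.5$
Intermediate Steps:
$r{\left(V \right)} = \frac{V}{4}$
$a{\left(U,S \right)} = S - U$ ($a{\left(U,S \right)} = \left(S + U\right) - 2 U = S - U$)
$- a{\left(r{\left(h H \right)},\left(Z{\left(-4,4 \right)} - 12\right) + Y \right)} = - (\left(\left(4 - 12\right) + 17\right) - \frac{1 \left(-2\right)}{4}) = - (\left(-8 + 17\right) - \frac{1}{4} \left(-2\right)) = - (9 - - \frac{1}{2}) = - (9 + \frac{1}{2}) = \left(-1\right) \frac{19}{2} = - \frac{19}{2}$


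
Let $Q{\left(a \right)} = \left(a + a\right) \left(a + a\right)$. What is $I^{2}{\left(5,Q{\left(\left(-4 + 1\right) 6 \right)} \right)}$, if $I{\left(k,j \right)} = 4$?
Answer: $16$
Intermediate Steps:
$Q{\left(a \right)} = 4 a^{2}$ ($Q{\left(a \right)} = 2 a 2 a = 4 a^{2}$)
$I^{2}{\left(5,Q{\left(\left(-4 + 1\right) 6 \right)} \right)} = 4^{2} = 16$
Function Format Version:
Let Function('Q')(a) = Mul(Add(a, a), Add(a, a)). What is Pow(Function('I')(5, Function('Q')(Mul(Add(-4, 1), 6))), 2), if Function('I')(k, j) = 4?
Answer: 16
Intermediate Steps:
Function('Q')(a) = Mul(4, Pow(a, 2)) (Function('Q')(a) = Mul(Mul(2, a), Mul(2, a)) = Mul(4, Pow(a, 2)))
Pow(Function('I')(5, Function('Q')(Mul(Add(-4, 1), 6))), 2) = Pow(4, 2) = 16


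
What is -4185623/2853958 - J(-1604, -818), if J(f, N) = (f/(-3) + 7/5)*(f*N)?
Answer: -30110315644212361/42809370 ≈ -7.0336e+8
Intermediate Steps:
J(f, N) = N*f*(7/5 - f/3) (J(f, N) = (f*(-⅓) + 7*(⅕))*(N*f) = (-f/3 + 7/5)*(N*f) = (7/5 - f/3)*(N*f) = N*f*(7/5 - f/3))
-4185623/2853958 - J(-1604, -818) = -4185623/2853958 - (-818)*(-1604)*(21 - 5*(-1604))/15 = -4185623*1/2853958 - (-818)*(-1604)*(21 + 8020)/15 = -4185623/2853958 - (-818)*(-1604)*8041/15 = -4185623/2853958 - 1*10550370952/15 = -4185623/2853958 - 10550370952/15 = -30110315644212361/42809370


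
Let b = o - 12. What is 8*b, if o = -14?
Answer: -208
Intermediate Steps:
b = -26 (b = -14 - 12 = -26)
8*b = 8*(-26) = -208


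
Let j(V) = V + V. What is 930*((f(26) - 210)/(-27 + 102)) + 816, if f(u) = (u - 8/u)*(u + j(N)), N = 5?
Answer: 629268/65 ≈ 9681.0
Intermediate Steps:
j(V) = 2*V
f(u) = (10 + u)*(u - 8/u) (f(u) = (u - 8/u)*(u + 2*5) = (u - 8/u)*(u + 10) = (u - 8/u)*(10 + u) = (10 + u)*(u - 8/u))
930*((f(26) - 210)/(-27 + 102)) + 816 = 930*(((-8 + 26² - 80/26 + 10*26) - 210)/(-27 + 102)) + 816 = 930*(((-8 + 676 - 80*1/26 + 260) - 210)/75) + 816 = 930*(((-8 + 676 - 40/13 + 260) - 210)*(1/75)) + 816 = 930*((12024/13 - 210)*(1/75)) + 816 = 930*((9294/13)*(1/75)) + 816 = 930*(3098/325) + 816 = 576228/65 + 816 = 629268/65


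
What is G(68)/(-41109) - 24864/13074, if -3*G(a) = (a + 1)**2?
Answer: -55632541/29858837 ≈ -1.8632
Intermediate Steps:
G(a) = -(1 + a)**2/3 (G(a) = -(a + 1)**2/3 = -(1 + a)**2/3)
G(68)/(-41109) - 24864/13074 = -(1 + 68)**2/3/(-41109) - 24864/13074 = -1/3*69**2*(-1/41109) - 24864*1/13074 = -1/3*4761*(-1/41109) - 4144/2179 = -1587*(-1/41109) - 4144/2179 = 529/13703 - 4144/2179 = -55632541/29858837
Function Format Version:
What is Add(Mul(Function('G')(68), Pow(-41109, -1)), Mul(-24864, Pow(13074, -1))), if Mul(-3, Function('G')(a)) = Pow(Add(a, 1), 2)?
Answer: Rational(-55632541, 29858837) ≈ -1.8632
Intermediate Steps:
Function('G')(a) = Mul(Rational(-1, 3), Pow(Add(1, a), 2)) (Function('G')(a) = Mul(Rational(-1, 3), Pow(Add(a, 1), 2)) = Mul(Rational(-1, 3), Pow(Add(1, a), 2)))
Add(Mul(Function('G')(68), Pow(-41109, -1)), Mul(-24864, Pow(13074, -1))) = Add(Mul(Mul(Rational(-1, 3), Pow(Add(1, 68), 2)), Pow(-41109, -1)), Mul(-24864, Pow(13074, -1))) = Add(Mul(Mul(Rational(-1, 3), Pow(69, 2)), Rational(-1, 41109)), Mul(-24864, Rational(1, 13074))) = Add(Mul(Mul(Rational(-1, 3), 4761), Rational(-1, 41109)), Rational(-4144, 2179)) = Add(Mul(-1587, Rational(-1, 41109)), Rational(-4144, 2179)) = Add(Rational(529, 13703), Rational(-4144, 2179)) = Rational(-55632541, 29858837)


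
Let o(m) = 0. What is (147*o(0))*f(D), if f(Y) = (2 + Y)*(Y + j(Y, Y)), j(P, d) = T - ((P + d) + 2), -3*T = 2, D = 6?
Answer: 0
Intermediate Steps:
T = -⅔ (T = -⅓*2 = -⅔ ≈ -0.66667)
j(P, d) = -8/3 - P - d (j(P, d) = -⅔ - ((P + d) + 2) = -⅔ - (2 + P + d) = -⅔ + (-2 - P - d) = -8/3 - P - d)
f(Y) = (2 + Y)*(-8/3 - Y) (f(Y) = (2 + Y)*(Y + (-8/3 - Y - Y)) = (2 + Y)*(Y + (-8/3 - 2*Y)) = (2 + Y)*(-8/3 - Y))
(147*o(0))*f(D) = (147*0)*(-16/3 - 1*6² - 14/3*6) = 0*(-16/3 - 1*36 - 28) = 0*(-16/3 - 36 - 28) = 0*(-208/3) = 0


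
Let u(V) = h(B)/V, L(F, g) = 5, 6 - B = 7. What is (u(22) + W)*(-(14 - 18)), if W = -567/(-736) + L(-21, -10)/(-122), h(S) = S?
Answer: 337769/123464 ≈ 2.7358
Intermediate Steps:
B = -1 (B = 6 - 1*7 = 6 - 7 = -1)
u(V) = -1/V
W = 32747/44896 (W = -567/(-736) + 5/(-122) = -567*(-1/736) + 5*(-1/122) = 567/736 - 5/122 = 32747/44896 ≈ 0.72940)
(u(22) + W)*(-(14 - 18)) = (-1/22 + 32747/44896)*(-(14 - 18)) = (-1*1/22 + 32747/44896)*(-1*(-4)) = (-1/22 + 32747/44896)*4 = (337769/493856)*4 = 337769/123464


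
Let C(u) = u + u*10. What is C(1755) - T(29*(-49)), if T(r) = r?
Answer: 20726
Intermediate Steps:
C(u) = 11*u (C(u) = u + 10*u = 11*u)
C(1755) - T(29*(-49)) = 11*1755 - 29*(-49) = 19305 - 1*(-1421) = 19305 + 1421 = 20726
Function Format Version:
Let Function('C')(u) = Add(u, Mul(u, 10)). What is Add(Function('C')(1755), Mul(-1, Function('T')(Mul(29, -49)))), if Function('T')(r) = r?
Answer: 20726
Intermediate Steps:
Function('C')(u) = Mul(11, u) (Function('C')(u) = Add(u, Mul(10, u)) = Mul(11, u))
Add(Function('C')(1755), Mul(-1, Function('T')(Mul(29, -49)))) = Add(Mul(11, 1755), Mul(-1, Mul(29, -49))) = Add(19305, Mul(-1, -1421)) = Add(19305, 1421) = 20726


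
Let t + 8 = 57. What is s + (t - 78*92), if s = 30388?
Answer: 23261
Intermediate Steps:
t = 49 (t = -8 + 57 = 49)
s + (t - 78*92) = 30388 + (49 - 78*92) = 30388 + (49 - 7176) = 30388 - 7127 = 23261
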